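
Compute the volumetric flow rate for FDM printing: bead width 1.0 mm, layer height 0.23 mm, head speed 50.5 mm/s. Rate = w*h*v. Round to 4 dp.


Rate = 1.0 * 0.23 * 50.5 = 11.615 mm^3/s


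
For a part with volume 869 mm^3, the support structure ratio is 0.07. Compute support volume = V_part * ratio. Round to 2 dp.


V_support = 869 * 0.07 = 60.83 mm^3


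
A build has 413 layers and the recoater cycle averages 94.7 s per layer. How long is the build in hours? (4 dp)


t = 413 * 94.7 / 3600 = 10.8642 hrs


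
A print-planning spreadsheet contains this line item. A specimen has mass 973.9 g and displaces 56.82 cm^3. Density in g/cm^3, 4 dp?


rho = 973.9 / 56.82 = 17.1401 g/cm^3


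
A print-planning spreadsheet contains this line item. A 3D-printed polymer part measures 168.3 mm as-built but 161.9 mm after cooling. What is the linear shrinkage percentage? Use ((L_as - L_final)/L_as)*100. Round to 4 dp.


Shrinkage = ((168.3-161.9)/168.3)*100 = 3.8027 %


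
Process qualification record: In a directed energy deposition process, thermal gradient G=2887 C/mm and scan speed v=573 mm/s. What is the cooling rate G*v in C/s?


CR = 2887 * 573 = 1654251 C/s


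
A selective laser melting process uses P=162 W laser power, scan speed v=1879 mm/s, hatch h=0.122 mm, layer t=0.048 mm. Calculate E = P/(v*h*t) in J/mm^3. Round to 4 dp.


E = 162 / (1879*0.122*0.048) = 14.7227 J/mm^3


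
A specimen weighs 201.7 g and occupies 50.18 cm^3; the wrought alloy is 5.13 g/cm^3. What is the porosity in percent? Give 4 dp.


rho_part = 201.7 / 50.18 = 4.01952969 g/cm^3
Porosity = (1 - 4.01952969/5.13)*100 = 21.6466 %


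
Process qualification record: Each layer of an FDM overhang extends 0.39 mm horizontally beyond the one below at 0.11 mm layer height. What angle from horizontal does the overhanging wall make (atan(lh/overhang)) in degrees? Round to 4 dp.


angle = atan(0.11/0.39) = 15.7512 degrees


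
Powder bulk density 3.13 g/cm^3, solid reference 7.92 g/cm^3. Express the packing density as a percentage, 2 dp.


Packing = (3.13/7.92)*100 = 39.52 %


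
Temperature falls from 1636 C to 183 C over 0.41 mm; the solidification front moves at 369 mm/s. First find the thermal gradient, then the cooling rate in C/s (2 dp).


G = (1636-183)/0.41 = 3543.90243902 C/mm
CR = 3543.90243902 * 369 = 1307700.0 C/s


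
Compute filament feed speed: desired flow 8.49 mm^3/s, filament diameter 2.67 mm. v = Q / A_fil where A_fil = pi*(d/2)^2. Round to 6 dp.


A = pi*(2.67/2)^2 = 5.599025
v = 8.49 / 5.599025 = 1.516335 mm/s


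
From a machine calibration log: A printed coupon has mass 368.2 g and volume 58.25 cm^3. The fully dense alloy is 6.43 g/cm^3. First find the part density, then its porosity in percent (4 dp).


rho_part = 368.2 / 58.25 = 6.32103004 g/cm^3
Porosity = (1 - 6.32103004/6.43)*100 = 1.6947 %


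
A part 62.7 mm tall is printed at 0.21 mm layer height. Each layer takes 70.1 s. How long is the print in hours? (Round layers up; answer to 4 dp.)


Layers = ceil(62.7/0.21) = 299
t = 299 * 70.1 / 3600 = 5.8222 hrs


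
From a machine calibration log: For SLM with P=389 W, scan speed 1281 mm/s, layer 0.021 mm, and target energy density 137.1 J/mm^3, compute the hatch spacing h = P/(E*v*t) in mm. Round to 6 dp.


h = 389 / (137.1*1281*0.021) = 0.105474 mm


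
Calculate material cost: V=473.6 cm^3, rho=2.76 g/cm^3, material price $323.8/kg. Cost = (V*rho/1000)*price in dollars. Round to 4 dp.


Mass = 473.6*2.76/1000 = 1.307136 kg
Cost = 1.307136 * 323.8 = 423.2506 $


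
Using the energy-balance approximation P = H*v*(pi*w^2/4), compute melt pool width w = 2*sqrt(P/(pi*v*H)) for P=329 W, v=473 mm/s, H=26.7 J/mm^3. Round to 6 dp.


w = 2*sqrt(329/(pi*473*26.7)) = 0.182124 mm


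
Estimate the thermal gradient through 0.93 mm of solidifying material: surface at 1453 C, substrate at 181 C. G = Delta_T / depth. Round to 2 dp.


G = (1453-181)/0.93 = 1367.74 C/mm


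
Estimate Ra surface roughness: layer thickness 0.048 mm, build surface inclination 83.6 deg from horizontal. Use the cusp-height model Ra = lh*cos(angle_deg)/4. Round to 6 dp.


Ra = 0.048 * cos(83.6) / 4 = 0.001338 mm


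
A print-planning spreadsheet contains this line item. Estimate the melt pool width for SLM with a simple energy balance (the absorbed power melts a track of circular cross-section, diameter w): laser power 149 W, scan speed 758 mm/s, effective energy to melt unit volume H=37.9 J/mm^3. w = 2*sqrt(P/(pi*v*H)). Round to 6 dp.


w = 2*sqrt(149/(pi*758*37.9)) = 0.081263 mm


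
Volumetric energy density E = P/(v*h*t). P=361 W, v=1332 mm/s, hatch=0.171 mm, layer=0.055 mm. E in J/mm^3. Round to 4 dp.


E = 361 / (1332*0.171*0.055) = 28.8167 J/mm^3


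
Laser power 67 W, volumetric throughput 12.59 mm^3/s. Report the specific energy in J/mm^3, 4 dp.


SE = 67 / 12.59 = 5.3217 J/mm^3


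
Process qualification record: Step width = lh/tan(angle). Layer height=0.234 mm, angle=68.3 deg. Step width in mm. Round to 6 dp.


step = 0.234 / tan(68.3) = 0.09312 mm


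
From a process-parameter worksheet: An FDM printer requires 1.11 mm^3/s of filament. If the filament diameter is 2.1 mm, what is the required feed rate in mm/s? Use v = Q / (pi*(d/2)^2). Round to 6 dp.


A = pi*(2.1/2)^2 = 3.463606
v = 1.11 / 3.463606 = 0.320475 mm/s


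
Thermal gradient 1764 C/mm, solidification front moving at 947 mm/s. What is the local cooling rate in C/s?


CR = 1764 * 947 = 1670508 C/s


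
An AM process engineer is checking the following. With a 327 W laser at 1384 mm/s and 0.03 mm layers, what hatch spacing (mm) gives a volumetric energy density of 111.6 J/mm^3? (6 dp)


h = 327 / (111.6*1384*0.03) = 0.070571 mm


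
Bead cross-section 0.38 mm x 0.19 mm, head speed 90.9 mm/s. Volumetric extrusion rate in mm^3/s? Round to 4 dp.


Rate = 0.38 * 0.19 * 90.9 = 6.563 mm^3/s


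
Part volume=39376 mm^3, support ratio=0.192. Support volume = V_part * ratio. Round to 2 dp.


V_support = 39376 * 0.192 = 7560.19 mm^3


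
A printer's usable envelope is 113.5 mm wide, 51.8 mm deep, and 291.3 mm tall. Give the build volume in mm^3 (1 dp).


V = 113.5 * 51.8 * 291.3 = 1712640.1 mm^3


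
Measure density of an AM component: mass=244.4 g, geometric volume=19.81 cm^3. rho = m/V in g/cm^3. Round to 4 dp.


rho = 244.4 / 19.81 = 12.3372 g/cm^3


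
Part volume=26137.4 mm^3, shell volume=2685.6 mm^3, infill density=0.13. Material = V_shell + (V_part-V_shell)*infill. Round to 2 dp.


V_infill = (26137.4 - 2685.6) * 0.13 = 3048.73
V_total = 2685.6 + 3048.73 = 5734.33 mm^3


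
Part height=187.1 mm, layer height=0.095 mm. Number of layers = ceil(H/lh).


Layers = ceil(187.1/0.095) = 1970


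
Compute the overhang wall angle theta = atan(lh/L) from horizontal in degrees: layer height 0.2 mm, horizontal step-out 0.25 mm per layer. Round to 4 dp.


angle = atan(0.2/0.25) = 38.6598 degrees


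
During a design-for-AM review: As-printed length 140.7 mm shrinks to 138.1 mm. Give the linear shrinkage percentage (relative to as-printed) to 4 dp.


Shrinkage = ((140.7-138.1)/140.7)*100 = 1.8479 %


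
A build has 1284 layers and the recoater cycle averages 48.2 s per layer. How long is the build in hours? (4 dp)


t = 1284 * 48.2 / 3600 = 17.1913 hrs


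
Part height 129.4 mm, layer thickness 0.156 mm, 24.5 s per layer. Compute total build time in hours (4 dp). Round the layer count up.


Layers = ceil(129.4/0.156) = 830
t = 830 * 24.5 / 3600 = 5.6486 hrs


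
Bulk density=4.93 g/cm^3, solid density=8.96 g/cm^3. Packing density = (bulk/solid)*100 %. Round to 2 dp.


Packing = (4.93/8.96)*100 = 55.02 %


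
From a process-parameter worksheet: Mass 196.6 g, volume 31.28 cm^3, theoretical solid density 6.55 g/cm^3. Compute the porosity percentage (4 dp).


rho_part = 196.6 / 31.28 = 6.28516624 g/cm^3
Porosity = (1 - 6.28516624/6.55)*100 = 4.0433 %


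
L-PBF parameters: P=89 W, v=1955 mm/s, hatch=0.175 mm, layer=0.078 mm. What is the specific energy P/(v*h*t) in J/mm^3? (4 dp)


Build rate = 1955 * 0.175 * 0.078 = 26.68575 mm^3/s
SE = 89 / 26.68575 = 3.3351 J/mm^3


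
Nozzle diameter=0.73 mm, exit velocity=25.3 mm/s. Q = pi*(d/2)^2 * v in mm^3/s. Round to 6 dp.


A = pi*(0.73/2)^2 = 0.41853868 mm^2
Q = 0.41853868 * 25.3 = 10.589029 mm^3/s


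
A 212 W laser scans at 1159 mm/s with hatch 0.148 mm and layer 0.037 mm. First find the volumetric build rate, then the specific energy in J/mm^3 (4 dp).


Build rate = 1159 * 0.148 * 0.037 = 6.346684 mm^3/s
SE = 212 / 6.346684 = 33.4033 J/mm^3


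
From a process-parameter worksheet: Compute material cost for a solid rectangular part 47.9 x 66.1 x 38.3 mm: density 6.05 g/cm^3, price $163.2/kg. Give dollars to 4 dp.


V = 47.9 * 66.1 * 38.3 = 121265.077 mm^3 = 121.265077 cm^3
Mass = 121.265077 * 6.05 / 1000 = 0.73365372 kg
Cost = 0.73365372 * 163.2 = 119.7323 $


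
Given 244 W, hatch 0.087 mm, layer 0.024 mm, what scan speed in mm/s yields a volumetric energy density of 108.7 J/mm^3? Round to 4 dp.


v = 244 / (108.7*0.087*0.024) = 1075.0528 mm/s


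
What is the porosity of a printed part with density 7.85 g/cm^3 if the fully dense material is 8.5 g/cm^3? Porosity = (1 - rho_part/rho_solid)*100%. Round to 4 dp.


Porosity = (1-7.85/8.5)*100 = 7.6471 %


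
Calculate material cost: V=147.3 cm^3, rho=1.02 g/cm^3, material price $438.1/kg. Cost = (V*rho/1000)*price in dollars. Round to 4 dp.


Mass = 147.3*1.02/1000 = 0.150246 kg
Cost = 0.150246 * 438.1 = 65.8228 $


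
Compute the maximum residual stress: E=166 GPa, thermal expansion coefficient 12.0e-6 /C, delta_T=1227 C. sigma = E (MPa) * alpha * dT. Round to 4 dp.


sigma = 166*1000 * 12.0e-6 * 1227 = 2444.184 MPa


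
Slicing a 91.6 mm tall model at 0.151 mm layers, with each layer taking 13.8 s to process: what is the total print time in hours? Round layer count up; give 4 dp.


Layers = ceil(91.6/0.151) = 607
t = 607 * 13.8 / 3600 = 2.3268 hrs


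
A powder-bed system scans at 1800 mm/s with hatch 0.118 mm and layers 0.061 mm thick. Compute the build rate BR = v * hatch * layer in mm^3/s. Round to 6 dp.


Rate = 1800 * 0.118 * 0.061 = 12.9564 mm^3/s


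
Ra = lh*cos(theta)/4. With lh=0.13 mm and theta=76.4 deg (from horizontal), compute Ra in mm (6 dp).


Ra = 0.13 * cos(76.4) / 4 = 0.007642 mm


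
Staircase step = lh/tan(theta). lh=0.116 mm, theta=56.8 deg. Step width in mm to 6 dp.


step = 0.116 / tan(56.8) = 0.075908 mm


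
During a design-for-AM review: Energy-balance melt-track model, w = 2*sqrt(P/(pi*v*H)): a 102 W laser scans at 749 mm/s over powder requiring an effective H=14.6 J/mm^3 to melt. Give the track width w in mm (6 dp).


w = 2*sqrt(102/(pi*749*14.6)) = 0.108978 mm


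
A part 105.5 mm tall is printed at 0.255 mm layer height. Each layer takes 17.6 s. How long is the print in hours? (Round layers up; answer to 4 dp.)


Layers = ceil(105.5/0.255) = 414
t = 414 * 17.6 / 3600 = 2.024 hrs


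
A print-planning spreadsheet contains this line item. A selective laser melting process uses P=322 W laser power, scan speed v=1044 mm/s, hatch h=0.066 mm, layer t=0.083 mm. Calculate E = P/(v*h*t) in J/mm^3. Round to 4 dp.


E = 322 / (1044*0.066*0.083) = 56.3032 J/mm^3


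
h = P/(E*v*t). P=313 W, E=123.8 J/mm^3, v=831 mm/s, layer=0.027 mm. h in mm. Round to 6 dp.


h = 313 / (123.8*831*0.027) = 0.112683 mm


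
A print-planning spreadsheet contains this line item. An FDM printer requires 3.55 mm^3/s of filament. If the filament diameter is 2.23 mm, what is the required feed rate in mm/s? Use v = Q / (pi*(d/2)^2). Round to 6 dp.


A = pi*(2.23/2)^2 = 3.905707
v = 3.55 / 3.905707 = 0.908926 mm/s


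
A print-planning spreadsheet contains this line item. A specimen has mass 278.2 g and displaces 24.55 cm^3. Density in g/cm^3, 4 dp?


rho = 278.2 / 24.55 = 11.332 g/cm^3


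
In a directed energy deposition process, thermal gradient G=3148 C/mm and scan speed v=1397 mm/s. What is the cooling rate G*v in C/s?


CR = 3148 * 1397 = 4397756 C/s


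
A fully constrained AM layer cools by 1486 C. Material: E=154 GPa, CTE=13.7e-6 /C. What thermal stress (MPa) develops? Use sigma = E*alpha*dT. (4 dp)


sigma = 154*1000 * 13.7e-6 * 1486 = 3135.1628 MPa


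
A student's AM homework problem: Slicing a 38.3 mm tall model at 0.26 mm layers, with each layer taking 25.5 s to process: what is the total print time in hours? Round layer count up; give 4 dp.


Layers = ceil(38.3/0.26) = 148
t = 148 * 25.5 / 3600 = 1.0483 hrs


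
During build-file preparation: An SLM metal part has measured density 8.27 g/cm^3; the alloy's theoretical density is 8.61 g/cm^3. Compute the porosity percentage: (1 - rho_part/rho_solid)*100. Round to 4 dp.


Porosity = (1-8.27/8.61)*100 = 3.9489 %


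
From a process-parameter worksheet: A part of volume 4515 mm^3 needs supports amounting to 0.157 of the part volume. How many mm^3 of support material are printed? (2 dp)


V_support = 4515 * 0.157 = 708.86 mm^3


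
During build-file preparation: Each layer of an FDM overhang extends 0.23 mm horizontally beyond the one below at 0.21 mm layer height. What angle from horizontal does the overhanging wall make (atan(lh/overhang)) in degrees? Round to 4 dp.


angle = atan(0.21/0.23) = 42.3974 degrees


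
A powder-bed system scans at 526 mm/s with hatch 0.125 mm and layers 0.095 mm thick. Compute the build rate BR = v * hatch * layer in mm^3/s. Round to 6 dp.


Rate = 526 * 0.125 * 0.095 = 6.24625 mm^3/s


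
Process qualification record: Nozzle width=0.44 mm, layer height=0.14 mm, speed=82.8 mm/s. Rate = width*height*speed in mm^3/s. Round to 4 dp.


Rate = 0.44 * 0.14 * 82.8 = 5.1005 mm^3/s


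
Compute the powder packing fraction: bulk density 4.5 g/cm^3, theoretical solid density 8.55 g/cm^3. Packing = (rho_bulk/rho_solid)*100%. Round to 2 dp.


Packing = (4.5/8.55)*100 = 52.63 %


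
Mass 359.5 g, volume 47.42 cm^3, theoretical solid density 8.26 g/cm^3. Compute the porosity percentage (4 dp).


rho_part = 359.5 / 47.42 = 7.58118937 g/cm^3
Porosity = (1 - 7.58118937/8.26)*100 = 8.218 %


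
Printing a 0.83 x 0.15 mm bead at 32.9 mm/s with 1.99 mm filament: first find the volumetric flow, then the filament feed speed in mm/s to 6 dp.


Q = 0.83 * 0.15 * 32.9 = 4.09605 mm^3/s
A_fil = pi*(1.99/2)^2 = 3.11025527 mm^2
v_feed = 4.09605 / 3.11025527 = 1.31695 mm/s


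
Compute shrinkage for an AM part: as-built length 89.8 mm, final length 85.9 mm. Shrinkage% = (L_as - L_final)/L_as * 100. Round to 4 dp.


Shrinkage = ((89.8-85.9)/89.8)*100 = 4.343 %


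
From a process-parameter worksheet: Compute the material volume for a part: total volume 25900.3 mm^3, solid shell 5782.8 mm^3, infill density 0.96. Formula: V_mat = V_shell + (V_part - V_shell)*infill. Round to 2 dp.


V_infill = (25900.3 - 5782.8) * 0.96 = 19312.8
V_total = 5782.8 + 19312.8 = 25095.6 mm^3


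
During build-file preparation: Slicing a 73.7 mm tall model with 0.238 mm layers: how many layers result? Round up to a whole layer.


Layers = ceil(73.7/0.238) = 310


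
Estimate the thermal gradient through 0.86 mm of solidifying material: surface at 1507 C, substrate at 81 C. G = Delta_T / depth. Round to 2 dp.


G = (1507-81)/0.86 = 1658.14 C/mm


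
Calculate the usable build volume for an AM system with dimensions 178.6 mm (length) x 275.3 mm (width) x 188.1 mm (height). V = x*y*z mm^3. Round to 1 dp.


V = 178.6 * 275.3 * 188.1 = 9248609.9 mm^3


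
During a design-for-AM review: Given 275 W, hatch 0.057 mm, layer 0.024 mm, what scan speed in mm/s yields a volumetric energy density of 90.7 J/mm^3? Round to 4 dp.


v = 275 / (90.7*0.057*0.024) = 2216.3549 mm/s


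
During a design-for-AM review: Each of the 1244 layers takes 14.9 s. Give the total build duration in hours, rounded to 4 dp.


t = 1244 * 14.9 / 3600 = 5.1488 hrs


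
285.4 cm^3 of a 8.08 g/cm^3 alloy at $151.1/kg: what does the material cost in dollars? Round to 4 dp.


Mass = 285.4*8.08/1000 = 2.306032 kg
Cost = 2.306032 * 151.1 = 348.4414 $


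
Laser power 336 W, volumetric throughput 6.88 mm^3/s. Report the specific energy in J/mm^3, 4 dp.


SE = 336 / 6.88 = 48.8372 J/mm^3


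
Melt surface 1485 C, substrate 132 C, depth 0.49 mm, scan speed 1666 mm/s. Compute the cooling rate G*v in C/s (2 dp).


G = (1485-132)/0.49 = 2761.2244898 C/mm
CR = 2761.2244898 * 1666 = 4600200.0 C/s


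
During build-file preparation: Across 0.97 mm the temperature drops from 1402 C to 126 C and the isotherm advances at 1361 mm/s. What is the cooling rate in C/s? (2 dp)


G = (1402-126)/0.97 = 1315.46391753 C/mm
CR = 1315.46391753 * 1361 = 1790346.39 C/s


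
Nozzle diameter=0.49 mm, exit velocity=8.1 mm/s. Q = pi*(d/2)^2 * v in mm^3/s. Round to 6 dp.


A = pi*(0.49/2)^2 = 0.1885741 mm^2
Q = 0.1885741 * 8.1 = 1.52745 mm^3/s


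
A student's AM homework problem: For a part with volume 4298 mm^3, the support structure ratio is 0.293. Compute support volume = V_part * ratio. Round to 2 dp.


V_support = 4298 * 0.293 = 1259.31 mm^3


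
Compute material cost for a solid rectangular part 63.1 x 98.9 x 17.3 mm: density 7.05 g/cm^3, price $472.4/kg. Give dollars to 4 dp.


V = 63.1 * 98.9 * 17.3 = 107962.207 mm^3 = 107.962207 cm^3
Mass = 107.962207 * 7.05 / 1000 = 0.76113356 kg
Cost = 0.76113356 * 472.4 = 359.5595 $


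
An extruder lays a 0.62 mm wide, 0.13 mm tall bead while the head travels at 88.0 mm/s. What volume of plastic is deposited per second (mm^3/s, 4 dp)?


Rate = 0.62 * 0.13 * 88.0 = 7.0928 mm^3/s


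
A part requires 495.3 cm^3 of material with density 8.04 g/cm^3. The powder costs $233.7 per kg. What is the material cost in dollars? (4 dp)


Mass = 495.3*8.04/1000 = 3.982212 kg
Cost = 3.982212 * 233.7 = 930.6429 $


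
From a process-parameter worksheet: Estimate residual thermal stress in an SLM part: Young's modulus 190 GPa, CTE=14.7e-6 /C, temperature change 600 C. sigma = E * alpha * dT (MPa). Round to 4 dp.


sigma = 190*1000 * 14.7e-6 * 600 = 1675.8 MPa


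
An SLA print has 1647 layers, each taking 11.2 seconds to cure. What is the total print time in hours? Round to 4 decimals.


t = 1647 * 11.2 / 3600 = 5.124 hrs


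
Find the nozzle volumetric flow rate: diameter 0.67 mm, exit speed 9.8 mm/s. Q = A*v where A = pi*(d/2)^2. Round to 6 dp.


A = pi*(0.67/2)^2 = 0.35256524 mm^2
Q = 0.35256524 * 9.8 = 3.455139 mm^3/s


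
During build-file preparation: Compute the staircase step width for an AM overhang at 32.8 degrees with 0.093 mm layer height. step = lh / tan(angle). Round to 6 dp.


step = 0.093 / tan(32.8) = 0.144308 mm


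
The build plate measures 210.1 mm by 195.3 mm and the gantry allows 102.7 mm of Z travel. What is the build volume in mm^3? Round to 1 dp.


V = 210.1 * 195.3 * 102.7 = 4214040.8 mm^3


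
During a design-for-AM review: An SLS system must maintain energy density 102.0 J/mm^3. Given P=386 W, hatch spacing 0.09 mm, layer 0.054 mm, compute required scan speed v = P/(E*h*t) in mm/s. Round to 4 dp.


v = 386 / (102.0*0.09*0.054) = 778.6654 mm/s


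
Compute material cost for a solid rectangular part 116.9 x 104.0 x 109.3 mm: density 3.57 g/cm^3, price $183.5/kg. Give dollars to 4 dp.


V = 116.9 * 104.0 * 109.3 = 1328825.68 mm^3 = 1328.82568 cm^3
Mass = 1328.82568 * 3.57 / 1000 = 4.74390768 kg
Cost = 4.74390768 * 183.5 = 870.5071 $


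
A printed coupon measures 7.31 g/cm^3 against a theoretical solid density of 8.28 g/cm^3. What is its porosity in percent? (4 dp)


Porosity = (1-7.31/8.28)*100 = 11.715 %


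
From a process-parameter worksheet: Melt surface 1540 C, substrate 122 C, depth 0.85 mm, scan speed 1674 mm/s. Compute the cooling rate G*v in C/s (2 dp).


G = (1540-122)/0.85 = 1668.23529412 C/mm
CR = 1668.23529412 * 1674 = 2792625.88 C/s


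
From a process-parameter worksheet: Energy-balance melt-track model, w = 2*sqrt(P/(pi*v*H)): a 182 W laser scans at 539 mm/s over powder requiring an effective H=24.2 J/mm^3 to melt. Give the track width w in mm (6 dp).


w = 2*sqrt(182/(pi*539*24.2)) = 0.133287 mm


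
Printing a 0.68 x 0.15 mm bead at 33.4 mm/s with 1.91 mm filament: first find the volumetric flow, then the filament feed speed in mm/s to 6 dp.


Q = 0.68 * 0.15 * 33.4 = 3.4068 mm^3/s
A_fil = pi*(1.91/2)^2 = 2.86521104 mm^2
v_feed = 3.4068 / 2.86521104 = 1.189022 mm/s


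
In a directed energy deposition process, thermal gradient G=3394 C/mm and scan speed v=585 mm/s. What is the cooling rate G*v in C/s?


CR = 3394 * 585 = 1985490 C/s


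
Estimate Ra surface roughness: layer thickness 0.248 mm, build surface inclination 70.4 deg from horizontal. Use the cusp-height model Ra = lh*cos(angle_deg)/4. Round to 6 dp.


Ra = 0.248 * cos(70.4) / 4 = 0.020798 mm


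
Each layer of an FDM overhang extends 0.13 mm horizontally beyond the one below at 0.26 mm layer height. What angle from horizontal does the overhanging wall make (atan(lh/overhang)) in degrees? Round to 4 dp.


angle = atan(0.26/0.13) = 63.4349 degrees


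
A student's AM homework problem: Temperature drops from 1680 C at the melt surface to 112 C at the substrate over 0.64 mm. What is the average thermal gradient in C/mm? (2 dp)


G = (1680-112)/0.64 = 2450.0 C/mm


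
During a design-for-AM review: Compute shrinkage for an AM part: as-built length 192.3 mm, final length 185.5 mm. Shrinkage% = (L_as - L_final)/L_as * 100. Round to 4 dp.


Shrinkage = ((192.3-185.5)/192.3)*100 = 3.5361 %


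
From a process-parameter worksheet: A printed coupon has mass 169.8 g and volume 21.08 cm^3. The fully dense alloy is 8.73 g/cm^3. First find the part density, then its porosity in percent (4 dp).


rho_part = 169.8 / 21.08 = 8.05502846 g/cm^3
Porosity = (1 - 8.05502846/8.73)*100 = 7.7316 %


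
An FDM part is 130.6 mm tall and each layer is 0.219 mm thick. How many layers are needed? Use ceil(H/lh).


Layers = ceil(130.6/0.219) = 597


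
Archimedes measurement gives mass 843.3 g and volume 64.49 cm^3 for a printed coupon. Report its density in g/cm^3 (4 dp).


rho = 843.3 / 64.49 = 13.0764 g/cm^3


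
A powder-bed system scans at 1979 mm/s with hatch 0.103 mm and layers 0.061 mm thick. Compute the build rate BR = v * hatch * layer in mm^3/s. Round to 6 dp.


Rate = 1979 * 0.103 * 0.061 = 12.434057 mm^3/s


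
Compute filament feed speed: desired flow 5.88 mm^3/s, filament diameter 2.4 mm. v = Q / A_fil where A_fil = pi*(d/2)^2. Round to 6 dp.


A = pi*(2.4/2)^2 = 4.523893
v = 5.88 / 4.523893 = 1.299765 mm/s


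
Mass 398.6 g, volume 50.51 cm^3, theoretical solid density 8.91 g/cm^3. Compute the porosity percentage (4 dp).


rho_part = 398.6 / 50.51 = 7.89150663 g/cm^3
Porosity = (1 - 7.89150663/8.91)*100 = 11.4309 %


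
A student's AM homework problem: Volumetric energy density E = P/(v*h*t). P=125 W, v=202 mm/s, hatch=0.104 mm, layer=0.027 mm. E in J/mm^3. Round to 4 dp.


E = 125 / (202*0.104*0.027) = 220.3746 J/mm^3


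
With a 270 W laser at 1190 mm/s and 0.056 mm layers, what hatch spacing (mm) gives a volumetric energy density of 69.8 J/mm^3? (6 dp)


h = 270 / (69.8*1190*0.056) = 0.058046 mm


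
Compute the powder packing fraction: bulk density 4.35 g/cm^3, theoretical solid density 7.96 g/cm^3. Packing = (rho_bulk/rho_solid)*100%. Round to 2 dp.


Packing = (4.35/7.96)*100 = 54.65 %


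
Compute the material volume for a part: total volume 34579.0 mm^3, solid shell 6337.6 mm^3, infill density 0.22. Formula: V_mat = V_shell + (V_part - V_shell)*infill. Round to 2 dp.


V_infill = (34579.0 - 6337.6) * 0.22 = 6213.11
V_total = 6337.6 + 6213.11 = 12550.71 mm^3


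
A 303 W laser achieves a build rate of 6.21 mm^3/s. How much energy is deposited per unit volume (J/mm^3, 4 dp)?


SE = 303 / 6.21 = 48.7923 J/mm^3


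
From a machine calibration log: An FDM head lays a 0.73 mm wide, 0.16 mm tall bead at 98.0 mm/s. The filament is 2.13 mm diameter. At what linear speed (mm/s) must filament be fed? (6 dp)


Q = 0.73 * 0.16 * 98.0 = 11.4464 mm^3/s
A_fil = pi*(2.13/2)^2 = 3.56327293 mm^2
v_feed = 11.4464 / 3.56327293 = 3.212328 mm/s


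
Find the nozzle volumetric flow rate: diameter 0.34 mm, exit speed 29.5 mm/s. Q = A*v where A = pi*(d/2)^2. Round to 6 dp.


A = pi*(0.34/2)^2 = 0.09079203 mm^2
Q = 0.09079203 * 29.5 = 2.678365 mm^3/s


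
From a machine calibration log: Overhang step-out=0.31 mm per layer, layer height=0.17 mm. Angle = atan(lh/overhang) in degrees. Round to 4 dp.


angle = atan(0.17/0.31) = 28.7398 degrees


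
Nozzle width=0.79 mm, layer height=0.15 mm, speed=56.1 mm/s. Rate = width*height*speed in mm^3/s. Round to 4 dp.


Rate = 0.79 * 0.15 * 56.1 = 6.6479 mm^3/s


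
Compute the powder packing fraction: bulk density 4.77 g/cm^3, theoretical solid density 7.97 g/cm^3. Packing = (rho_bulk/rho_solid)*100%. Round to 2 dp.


Packing = (4.77/7.97)*100 = 59.85 %


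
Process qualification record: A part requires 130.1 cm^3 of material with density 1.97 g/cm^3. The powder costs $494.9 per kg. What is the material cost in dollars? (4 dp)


Mass = 130.1*1.97/1000 = 0.256297 kg
Cost = 0.256297 * 494.9 = 126.8414 $


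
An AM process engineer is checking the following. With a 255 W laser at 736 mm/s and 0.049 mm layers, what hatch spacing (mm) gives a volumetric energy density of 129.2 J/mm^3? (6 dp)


h = 255 / (129.2*736*0.049) = 0.054727 mm


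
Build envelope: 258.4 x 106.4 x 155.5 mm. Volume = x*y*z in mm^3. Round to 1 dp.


V = 258.4 * 106.4 * 155.5 = 4275279.7 mm^3


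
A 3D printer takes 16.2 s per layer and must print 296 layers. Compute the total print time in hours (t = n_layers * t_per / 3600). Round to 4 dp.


t = 296 * 16.2 / 3600 = 1.332 hrs


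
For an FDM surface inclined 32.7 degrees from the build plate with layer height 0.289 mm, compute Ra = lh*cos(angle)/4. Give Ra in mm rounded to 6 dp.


Ra = 0.289 * cos(32.7) / 4 = 0.060799 mm


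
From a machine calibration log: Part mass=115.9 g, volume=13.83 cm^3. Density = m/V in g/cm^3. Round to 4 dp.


rho = 115.9 / 13.83 = 8.3803 g/cm^3


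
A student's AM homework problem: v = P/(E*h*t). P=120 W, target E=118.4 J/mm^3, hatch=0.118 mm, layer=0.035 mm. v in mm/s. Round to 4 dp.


v = 120 / (118.4*0.118*0.035) = 245.4028 mm/s


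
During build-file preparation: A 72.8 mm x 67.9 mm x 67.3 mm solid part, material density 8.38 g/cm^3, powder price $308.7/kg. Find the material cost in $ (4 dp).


V = 72.8 * 67.9 * 67.3 = 332671.976 mm^3 = 332.671976 cm^3
Mass = 332.671976 * 8.38 / 1000 = 2.78779116 kg
Cost = 2.78779116 * 308.7 = 860.5911 $


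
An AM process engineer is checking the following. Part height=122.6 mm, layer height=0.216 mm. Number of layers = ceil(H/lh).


Layers = ceil(122.6/0.216) = 568


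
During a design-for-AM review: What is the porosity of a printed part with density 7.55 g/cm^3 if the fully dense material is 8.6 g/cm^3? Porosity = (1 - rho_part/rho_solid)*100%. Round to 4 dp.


Porosity = (1-7.55/8.6)*100 = 12.2093 %


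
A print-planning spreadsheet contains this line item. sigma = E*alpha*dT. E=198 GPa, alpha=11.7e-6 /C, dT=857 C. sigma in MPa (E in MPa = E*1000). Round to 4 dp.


sigma = 198*1000 * 11.7e-6 * 857 = 1985.3262 MPa


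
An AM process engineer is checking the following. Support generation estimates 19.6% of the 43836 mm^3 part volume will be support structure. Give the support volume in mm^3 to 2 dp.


V_support = 43836 * 0.196 = 8591.86 mm^3


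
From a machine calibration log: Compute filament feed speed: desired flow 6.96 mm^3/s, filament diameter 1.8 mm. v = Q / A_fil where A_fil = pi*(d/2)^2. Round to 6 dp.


A = pi*(1.8/2)^2 = 2.54469
v = 6.96 / 2.54469 = 2.735107 mm/s


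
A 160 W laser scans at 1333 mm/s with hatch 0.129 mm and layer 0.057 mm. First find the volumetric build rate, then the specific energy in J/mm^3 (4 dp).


Build rate = 1333 * 0.129 * 0.057 = 9.801549 mm^3/s
SE = 160 / 9.801549 = 16.324 J/mm^3


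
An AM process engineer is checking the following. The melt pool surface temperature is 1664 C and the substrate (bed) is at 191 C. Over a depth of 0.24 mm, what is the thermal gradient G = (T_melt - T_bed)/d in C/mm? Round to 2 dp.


G = (1664-191)/0.24 = 6137.5 C/mm


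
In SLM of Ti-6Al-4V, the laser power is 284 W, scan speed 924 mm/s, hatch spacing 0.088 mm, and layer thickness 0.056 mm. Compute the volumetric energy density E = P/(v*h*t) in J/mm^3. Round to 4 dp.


E = 284 / (924*0.088*0.056) = 62.37 J/mm^3


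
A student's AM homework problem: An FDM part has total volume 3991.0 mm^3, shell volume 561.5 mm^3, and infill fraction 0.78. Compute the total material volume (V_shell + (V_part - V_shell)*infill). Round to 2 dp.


V_infill = (3991.0 - 561.5) * 0.78 = 2675.01
V_total = 561.5 + 2675.01 = 3236.51 mm^3


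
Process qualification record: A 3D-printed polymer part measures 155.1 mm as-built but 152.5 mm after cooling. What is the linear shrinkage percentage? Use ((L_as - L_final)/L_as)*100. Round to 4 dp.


Shrinkage = ((155.1-152.5)/155.1)*100 = 1.6763 %


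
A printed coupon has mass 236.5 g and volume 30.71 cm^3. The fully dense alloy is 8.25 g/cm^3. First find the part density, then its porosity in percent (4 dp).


rho_part = 236.5 / 30.71 = 7.70107457 g/cm^3
Porosity = (1 - 7.70107457/8.25)*100 = 6.6536 %


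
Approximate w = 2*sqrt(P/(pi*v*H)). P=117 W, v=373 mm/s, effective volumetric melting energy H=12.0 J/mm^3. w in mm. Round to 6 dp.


w = 2*sqrt(117/(pi*373*12.0)) = 0.182433 mm


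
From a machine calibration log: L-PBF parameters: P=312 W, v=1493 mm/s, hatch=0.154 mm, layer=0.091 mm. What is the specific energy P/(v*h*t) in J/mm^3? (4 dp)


Build rate = 1493 * 0.154 * 0.091 = 20.922902 mm^3/s
SE = 312 / 20.922902 = 14.9119 J/mm^3


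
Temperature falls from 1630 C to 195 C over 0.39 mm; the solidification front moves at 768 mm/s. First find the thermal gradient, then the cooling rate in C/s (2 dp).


G = (1630-195)/0.39 = 3679.48717949 C/mm
CR = 3679.48717949 * 768 = 2825846.15 C/s


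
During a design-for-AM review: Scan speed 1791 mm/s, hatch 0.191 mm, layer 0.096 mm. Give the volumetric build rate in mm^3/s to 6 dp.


Rate = 1791 * 0.191 * 0.096 = 32.839776 mm^3/s


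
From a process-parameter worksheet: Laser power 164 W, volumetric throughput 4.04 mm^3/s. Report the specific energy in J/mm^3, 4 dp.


SE = 164 / 4.04 = 40.5941 J/mm^3


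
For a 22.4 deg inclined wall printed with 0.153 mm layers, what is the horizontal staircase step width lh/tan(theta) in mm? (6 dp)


step = 0.153 / tan(22.4) = 0.371206 mm


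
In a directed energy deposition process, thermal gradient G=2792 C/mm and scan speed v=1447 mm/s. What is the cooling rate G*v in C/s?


CR = 2792 * 1447 = 4040024 C/s


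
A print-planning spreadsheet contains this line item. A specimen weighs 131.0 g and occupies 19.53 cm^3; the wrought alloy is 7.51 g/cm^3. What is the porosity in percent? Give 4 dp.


rho_part = 131.0 / 19.53 = 6.70762929 g/cm^3
Porosity = (1 - 6.70762929/7.51)*100 = 10.684 %


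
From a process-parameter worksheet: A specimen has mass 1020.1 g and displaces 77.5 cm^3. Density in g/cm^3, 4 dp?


rho = 1020.1 / 77.5 = 13.1626 g/cm^3


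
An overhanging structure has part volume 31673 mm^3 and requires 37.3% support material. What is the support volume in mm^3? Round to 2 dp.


V_support = 31673 * 0.373 = 11814.03 mm^3


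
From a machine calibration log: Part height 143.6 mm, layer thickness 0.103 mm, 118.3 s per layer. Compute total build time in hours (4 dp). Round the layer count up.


Layers = ceil(143.6/0.103) = 1395
t = 1395 * 118.3 / 3600 = 45.8413 hrs


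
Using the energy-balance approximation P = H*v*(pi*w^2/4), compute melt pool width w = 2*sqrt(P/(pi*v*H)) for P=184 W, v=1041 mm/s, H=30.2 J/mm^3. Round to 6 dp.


w = 2*sqrt(184/(pi*1041*30.2)) = 0.086325 mm


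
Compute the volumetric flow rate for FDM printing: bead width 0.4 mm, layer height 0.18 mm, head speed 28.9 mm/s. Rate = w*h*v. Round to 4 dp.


Rate = 0.4 * 0.18 * 28.9 = 2.0808 mm^3/s


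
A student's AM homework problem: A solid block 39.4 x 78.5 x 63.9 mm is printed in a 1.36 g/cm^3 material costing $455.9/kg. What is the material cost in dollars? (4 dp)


V = 39.4 * 78.5 * 63.9 = 197636.31 mm^3 = 197.63631 cm^3
Mass = 197.63631 * 1.36 / 1000 = 0.26878538 kg
Cost = 0.26878538 * 455.9 = 122.5393 $


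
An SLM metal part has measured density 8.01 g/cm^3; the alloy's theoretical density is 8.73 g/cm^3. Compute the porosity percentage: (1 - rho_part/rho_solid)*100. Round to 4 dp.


Porosity = (1-8.01/8.73)*100 = 8.2474 %


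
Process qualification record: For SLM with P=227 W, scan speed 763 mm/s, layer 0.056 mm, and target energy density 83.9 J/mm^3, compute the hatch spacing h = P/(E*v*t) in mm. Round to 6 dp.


h = 227 / (83.9*763*0.056) = 0.063322 mm


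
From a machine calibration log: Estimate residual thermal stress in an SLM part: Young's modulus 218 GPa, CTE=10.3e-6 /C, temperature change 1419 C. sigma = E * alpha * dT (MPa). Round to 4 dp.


sigma = 218*1000 * 10.3e-6 * 1419 = 3186.2226 MPa


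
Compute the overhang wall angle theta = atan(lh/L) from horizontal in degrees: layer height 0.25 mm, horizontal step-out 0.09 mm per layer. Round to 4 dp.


angle = atan(0.25/0.09) = 70.2011 degrees


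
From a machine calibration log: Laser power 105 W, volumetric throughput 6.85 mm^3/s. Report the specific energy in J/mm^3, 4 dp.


SE = 105 / 6.85 = 15.3285 J/mm^3


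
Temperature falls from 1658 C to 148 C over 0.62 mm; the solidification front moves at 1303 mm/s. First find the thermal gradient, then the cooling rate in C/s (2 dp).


G = (1658-148)/0.62 = 2435.48387097 C/mm
CR = 2435.48387097 * 1303 = 3173435.48 C/s


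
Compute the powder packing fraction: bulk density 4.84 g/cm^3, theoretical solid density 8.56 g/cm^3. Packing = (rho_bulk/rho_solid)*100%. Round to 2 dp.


Packing = (4.84/8.56)*100 = 56.54 %


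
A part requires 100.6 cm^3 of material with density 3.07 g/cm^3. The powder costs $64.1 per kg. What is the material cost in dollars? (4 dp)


Mass = 100.6*3.07/1000 = 0.308842 kg
Cost = 0.308842 * 64.1 = 19.7968 $


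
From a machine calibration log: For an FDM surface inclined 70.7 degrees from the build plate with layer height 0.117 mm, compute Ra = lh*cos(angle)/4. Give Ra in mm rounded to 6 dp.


Ra = 0.117 * cos(70.7) / 4 = 0.009668 mm


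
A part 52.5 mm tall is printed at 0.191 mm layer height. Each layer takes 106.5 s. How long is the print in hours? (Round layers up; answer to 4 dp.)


Layers = ceil(52.5/0.191) = 275
t = 275 * 106.5 / 3600 = 8.1354 hrs


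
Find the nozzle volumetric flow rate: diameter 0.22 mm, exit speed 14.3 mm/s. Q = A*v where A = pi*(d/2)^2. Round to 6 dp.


A = pi*(0.22/2)^2 = 0.03801327 mm^2
Q = 0.03801327 * 14.3 = 0.54359 mm^3/s


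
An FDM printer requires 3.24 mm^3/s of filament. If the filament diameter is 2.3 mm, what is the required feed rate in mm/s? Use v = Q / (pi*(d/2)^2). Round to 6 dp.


A = pi*(2.3/2)^2 = 4.154756
v = 3.24 / 4.154756 = 0.779829 mm/s


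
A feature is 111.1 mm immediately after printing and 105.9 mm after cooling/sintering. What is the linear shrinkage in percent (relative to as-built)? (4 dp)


Shrinkage = ((111.1-105.9)/111.1)*100 = 4.6805 %


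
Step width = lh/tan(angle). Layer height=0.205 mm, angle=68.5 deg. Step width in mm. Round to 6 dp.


step = 0.205 / tan(68.5) = 0.080752 mm


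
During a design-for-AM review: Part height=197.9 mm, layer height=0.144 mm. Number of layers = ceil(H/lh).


Layers = ceil(197.9/0.144) = 1375


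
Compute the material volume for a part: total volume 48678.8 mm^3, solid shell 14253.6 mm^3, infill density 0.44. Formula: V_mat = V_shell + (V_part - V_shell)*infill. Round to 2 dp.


V_infill = (48678.8 - 14253.6) * 0.44 = 15147.09
V_total = 14253.6 + 15147.09 = 29400.69 mm^3


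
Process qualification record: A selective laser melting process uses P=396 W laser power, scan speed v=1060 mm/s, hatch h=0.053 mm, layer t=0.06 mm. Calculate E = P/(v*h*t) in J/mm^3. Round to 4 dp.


E = 396 / (1060*0.053*0.06) = 117.4795 J/mm^3


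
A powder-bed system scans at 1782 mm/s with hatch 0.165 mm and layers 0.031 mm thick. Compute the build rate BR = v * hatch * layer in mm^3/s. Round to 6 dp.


Rate = 1782 * 0.165 * 0.031 = 9.11493 mm^3/s


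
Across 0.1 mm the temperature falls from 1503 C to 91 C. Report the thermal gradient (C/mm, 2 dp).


G = (1503-91)/0.1 = 14120.0 C/mm


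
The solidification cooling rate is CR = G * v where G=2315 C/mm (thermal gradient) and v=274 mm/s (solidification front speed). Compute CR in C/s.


CR = 2315 * 274 = 634310 C/s


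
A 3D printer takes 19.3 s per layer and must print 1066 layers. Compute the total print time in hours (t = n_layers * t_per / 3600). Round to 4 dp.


t = 1066 * 19.3 / 3600 = 5.7149 hrs


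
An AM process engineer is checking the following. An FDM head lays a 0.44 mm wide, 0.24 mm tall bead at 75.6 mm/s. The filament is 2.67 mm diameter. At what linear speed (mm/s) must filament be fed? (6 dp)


Q = 0.44 * 0.24 * 75.6 = 7.98336 mm^3/s
A_fil = pi*(2.67/2)^2 = 5.59902497 mm^2
v_feed = 7.98336 / 5.59902497 = 1.425848 mm/s


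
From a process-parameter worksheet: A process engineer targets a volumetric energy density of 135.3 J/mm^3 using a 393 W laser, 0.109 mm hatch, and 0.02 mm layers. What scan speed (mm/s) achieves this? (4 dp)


v = 393 / (135.3*0.109*0.02) = 1332.4112 mm/s


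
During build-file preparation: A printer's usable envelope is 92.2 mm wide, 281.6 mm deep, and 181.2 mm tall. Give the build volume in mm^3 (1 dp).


V = 92.2 * 281.6 * 181.2 = 4704589.8 mm^3


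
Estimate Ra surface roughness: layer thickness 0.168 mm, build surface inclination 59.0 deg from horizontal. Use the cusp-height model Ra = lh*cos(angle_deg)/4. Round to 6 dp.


Ra = 0.168 * cos(59.0) / 4 = 0.021632 mm


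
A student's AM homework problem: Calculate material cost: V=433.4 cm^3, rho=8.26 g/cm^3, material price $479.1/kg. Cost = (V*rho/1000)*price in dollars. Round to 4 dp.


Mass = 433.4*8.26/1000 = 3.579884 kg
Cost = 3.579884 * 479.1 = 1715.1224 $


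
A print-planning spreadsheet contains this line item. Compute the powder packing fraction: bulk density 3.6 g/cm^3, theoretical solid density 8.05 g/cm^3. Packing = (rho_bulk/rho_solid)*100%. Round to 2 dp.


Packing = (3.6/8.05)*100 = 44.72 %


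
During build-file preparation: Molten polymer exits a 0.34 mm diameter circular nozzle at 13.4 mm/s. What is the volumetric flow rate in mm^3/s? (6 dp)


A = pi*(0.34/2)^2 = 0.09079203 mm^2
Q = 0.09079203 * 13.4 = 1.216613 mm^3/s


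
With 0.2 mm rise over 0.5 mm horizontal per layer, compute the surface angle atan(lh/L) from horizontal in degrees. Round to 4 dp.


angle = atan(0.2/0.5) = 21.8014 degrees


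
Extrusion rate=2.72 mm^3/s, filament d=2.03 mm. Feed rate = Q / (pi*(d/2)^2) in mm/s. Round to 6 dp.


A = pi*(2.03/2)^2 = 3.236547
v = 2.72 / 3.236547 = 0.840402 mm/s


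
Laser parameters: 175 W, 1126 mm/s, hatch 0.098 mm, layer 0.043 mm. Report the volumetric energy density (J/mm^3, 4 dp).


E = 175 / (1126*0.098*0.043) = 36.8812 J/mm^3


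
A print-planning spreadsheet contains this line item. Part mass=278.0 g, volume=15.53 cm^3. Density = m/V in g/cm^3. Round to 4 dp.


rho = 278.0 / 15.53 = 17.9008 g/cm^3
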